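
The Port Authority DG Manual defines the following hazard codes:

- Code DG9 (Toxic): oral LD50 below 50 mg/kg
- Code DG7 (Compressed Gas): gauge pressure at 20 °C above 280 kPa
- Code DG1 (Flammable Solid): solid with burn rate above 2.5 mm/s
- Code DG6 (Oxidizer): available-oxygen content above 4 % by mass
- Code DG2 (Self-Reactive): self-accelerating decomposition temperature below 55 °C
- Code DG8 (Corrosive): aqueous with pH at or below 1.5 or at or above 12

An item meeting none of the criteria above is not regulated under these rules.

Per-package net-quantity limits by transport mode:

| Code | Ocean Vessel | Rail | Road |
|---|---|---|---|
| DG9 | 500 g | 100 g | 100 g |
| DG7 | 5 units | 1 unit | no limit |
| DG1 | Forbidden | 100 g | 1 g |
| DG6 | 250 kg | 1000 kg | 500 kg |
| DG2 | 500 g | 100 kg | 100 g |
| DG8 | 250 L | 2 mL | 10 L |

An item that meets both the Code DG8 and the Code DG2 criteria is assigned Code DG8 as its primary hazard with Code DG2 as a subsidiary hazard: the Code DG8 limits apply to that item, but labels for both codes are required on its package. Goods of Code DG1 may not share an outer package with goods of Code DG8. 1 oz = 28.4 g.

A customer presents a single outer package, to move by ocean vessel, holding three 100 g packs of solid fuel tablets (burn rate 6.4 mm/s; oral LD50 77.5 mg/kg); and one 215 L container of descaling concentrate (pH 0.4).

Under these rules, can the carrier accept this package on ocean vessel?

No

With burn rate 6.4 mm/s (> 2.5 mm/s), the solid fuel tablets fall in Code DG1.
pH 0.4 meets the Code DG8 criterion (Corrosive), so the descaling concentrate is Code DG8.
Code DG1 quantity: three 100 g packs = 300 g.
By ocean vessel, Code DG1 is Forbidden regardless of quantity.
Code DG8 quantity: 215 L.
That is within the Code DG8 ocean vessel limit of 250 L.
Code DG1 and Code DG8 may not share an outer package.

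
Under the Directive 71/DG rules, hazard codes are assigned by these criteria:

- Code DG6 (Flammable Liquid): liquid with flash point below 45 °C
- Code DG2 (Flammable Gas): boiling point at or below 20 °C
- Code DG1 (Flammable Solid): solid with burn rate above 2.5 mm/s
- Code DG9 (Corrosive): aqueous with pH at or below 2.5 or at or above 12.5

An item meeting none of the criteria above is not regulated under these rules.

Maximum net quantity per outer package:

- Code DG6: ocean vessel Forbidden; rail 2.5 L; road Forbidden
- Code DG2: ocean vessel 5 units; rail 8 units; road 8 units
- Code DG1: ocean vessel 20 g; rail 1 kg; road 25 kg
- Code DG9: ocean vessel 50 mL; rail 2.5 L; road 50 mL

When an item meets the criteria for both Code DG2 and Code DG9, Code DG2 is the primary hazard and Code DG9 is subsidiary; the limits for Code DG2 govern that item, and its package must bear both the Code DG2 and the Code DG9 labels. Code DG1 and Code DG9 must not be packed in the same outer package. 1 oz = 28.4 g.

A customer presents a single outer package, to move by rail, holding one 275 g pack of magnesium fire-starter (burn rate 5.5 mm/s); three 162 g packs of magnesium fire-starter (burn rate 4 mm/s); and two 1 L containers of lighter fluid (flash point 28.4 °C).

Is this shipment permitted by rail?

Yes

Burn rate 5.5 mm/s meets the Code DG1 criterion (Flammable Solid), so the magnesium fire-starter is Code DG1.
The magnesium fire-starter has burn rate 4 mm/s, which is > 2.5 mm/s, so it is Code DG1 (Flammable Solid).
With flash point 28.4 °C (< 45 °C), the lighter fluid falls in Code DG6.
Code DG1 net quantity: 275 g + (three 162 g packs = 486 g) = 761 g.
761 g is within the rail limit of 1 kg for Code DG1.
Code DG6 quantity: two 1 L containers = 2 L.
That is within the Code DG6 rail limit of 2.5 L.
The segregation rule (Code DG1 with Code DG9) does not apply to Code DG1 with Code DG6.
Every hazard code is within its rail limit and no segregation rule is violated.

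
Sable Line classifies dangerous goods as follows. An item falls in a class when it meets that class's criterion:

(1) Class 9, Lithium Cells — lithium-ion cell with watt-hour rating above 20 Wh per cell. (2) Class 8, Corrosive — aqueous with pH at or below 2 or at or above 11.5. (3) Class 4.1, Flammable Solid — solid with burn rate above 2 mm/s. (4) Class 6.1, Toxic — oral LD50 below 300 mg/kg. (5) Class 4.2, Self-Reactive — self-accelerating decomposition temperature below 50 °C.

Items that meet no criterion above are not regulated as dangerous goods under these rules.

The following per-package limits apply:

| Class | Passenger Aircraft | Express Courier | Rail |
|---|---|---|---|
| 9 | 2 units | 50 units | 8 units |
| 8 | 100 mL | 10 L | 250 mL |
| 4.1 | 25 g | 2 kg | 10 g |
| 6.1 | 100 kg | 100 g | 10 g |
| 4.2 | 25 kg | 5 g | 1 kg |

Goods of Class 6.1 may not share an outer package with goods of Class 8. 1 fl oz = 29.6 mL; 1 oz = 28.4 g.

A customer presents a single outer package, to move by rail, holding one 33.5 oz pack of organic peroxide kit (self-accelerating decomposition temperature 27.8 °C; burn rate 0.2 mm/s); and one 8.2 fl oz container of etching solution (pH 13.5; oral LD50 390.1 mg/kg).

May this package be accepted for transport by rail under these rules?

Yes

Organic peroxide kit: self-accelerating decomposition temperature 27.8 °C < 50 °C → Class 4.2 (Self-Reactive).
Etching solution: pH 13.5 ≥ 11.5 → Class 8 (Corrosive).
Class 8 quantity: one 8.2 fl oz container = 242.72 mL.
That is within the Class 8 rail limit of 250 mL.
Class 4.2 quantity: one 33.5 oz pack = 951.4 g.
951.4 g is within the rail limit of 1 kg for Class 4.2.
The segregation rule (Class 6.1 with Class 8) does not apply to Class 8 with Class 4.2.
Every hazard class is within its rail limit and no segregation rule is violated.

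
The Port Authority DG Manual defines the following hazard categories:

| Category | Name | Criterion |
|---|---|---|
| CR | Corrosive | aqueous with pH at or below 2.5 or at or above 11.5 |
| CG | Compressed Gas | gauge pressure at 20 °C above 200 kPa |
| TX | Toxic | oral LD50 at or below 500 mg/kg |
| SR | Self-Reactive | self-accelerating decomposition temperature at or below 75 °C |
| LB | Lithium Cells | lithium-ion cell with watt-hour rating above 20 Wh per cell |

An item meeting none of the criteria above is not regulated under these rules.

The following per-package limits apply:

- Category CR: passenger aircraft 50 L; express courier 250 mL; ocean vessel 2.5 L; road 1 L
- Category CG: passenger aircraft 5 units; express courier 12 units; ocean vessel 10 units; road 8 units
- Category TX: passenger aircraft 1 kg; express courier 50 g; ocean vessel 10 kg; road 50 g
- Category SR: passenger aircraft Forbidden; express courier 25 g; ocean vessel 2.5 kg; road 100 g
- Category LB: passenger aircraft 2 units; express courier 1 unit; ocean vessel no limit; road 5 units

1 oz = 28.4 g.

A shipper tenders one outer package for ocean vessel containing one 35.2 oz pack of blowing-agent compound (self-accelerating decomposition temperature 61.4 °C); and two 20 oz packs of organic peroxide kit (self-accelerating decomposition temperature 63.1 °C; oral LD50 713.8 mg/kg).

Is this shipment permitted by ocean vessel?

Yes

Blowing-agent compound: self-accelerating decomposition temperature 61.4 °C ≤ 75 °C → Category SR (Self-Reactive).
Self-accelerating decomposition temperature 63.1 °C meets the Category SR criterion (Self-Reactive), so the organic peroxide kit is Category SR.
Total Category SR: (one 35.2 oz pack = 999.68 g) + (two 20 oz packs = 1.136 kg) = 2135.68 g.
That is within the Category SR ocean vessel limit of 2.5 kg.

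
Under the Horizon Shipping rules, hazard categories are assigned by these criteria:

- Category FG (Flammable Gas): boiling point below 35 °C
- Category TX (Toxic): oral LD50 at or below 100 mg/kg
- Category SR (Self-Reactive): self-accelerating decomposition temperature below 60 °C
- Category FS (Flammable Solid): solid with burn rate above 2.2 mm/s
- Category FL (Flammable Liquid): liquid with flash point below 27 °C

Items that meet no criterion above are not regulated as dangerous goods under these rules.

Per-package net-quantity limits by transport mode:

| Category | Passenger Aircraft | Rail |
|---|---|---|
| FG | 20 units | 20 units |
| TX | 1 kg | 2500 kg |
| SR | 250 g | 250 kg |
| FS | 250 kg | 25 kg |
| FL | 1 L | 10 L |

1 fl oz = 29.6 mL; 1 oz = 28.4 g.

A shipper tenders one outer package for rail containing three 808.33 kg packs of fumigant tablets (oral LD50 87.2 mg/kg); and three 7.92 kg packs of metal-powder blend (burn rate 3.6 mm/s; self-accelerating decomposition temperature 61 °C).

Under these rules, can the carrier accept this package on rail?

Yes

Fumigant tablets: oral LD50 87.2 mg/kg ≤ 100 mg/kg → Category TX (Toxic).
Metal-powder blend: burn rate 3.6 mm/s > 2.2 mm/s → Category FS (Flammable Solid).
Category FS quantity: three 7.92 kg packs = 23.76 kg.
23.76 kg ≤ 25 kg (rail limit, Category FS) — within limit.
Category TX quantity: three 808.33 kg packs = 2424.99 kg.
2424.99 kg is within the rail limit of 2500 kg for Category TX.
Every hazard category is within its rail limit and no segregation rule is violated.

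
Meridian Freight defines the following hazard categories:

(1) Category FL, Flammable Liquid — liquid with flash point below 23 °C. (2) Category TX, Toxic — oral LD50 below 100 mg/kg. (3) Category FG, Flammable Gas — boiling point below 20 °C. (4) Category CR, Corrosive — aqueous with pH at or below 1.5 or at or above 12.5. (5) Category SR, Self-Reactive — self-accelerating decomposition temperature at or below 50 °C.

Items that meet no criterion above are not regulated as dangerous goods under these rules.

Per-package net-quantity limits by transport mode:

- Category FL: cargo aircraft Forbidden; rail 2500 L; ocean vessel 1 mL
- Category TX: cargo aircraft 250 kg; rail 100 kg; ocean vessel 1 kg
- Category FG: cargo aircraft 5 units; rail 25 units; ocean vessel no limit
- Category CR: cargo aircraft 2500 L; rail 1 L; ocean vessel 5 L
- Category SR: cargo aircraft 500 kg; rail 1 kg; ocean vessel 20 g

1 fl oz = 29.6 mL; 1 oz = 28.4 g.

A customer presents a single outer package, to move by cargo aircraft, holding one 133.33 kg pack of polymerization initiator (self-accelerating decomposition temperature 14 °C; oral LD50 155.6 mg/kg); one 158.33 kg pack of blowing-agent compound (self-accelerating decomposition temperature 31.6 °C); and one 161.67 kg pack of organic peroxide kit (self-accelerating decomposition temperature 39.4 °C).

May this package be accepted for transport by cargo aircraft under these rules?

Yes

With self-accelerating decomposition temperature 14 °C (≤ 50 °C), the polymerization initiator falls in Category SR.
The blowing-agent compound has self-accelerating decomposition temperature 31.6 °C, which is ≤ 50 °C, so it is Category SR (Self-Reactive).
The organic peroxide kit has self-accelerating decomposition temperature 39.4 °C, which is ≤ 50 °C, so it is Category SR (Self-Reactive).
Category SR net quantity: 133.33 kg + 158.33 kg + 161.67 kg = 453.33 kg.
453.33 kg ≤ 500 kg (cargo aircraft limit, Category SR) — within limit.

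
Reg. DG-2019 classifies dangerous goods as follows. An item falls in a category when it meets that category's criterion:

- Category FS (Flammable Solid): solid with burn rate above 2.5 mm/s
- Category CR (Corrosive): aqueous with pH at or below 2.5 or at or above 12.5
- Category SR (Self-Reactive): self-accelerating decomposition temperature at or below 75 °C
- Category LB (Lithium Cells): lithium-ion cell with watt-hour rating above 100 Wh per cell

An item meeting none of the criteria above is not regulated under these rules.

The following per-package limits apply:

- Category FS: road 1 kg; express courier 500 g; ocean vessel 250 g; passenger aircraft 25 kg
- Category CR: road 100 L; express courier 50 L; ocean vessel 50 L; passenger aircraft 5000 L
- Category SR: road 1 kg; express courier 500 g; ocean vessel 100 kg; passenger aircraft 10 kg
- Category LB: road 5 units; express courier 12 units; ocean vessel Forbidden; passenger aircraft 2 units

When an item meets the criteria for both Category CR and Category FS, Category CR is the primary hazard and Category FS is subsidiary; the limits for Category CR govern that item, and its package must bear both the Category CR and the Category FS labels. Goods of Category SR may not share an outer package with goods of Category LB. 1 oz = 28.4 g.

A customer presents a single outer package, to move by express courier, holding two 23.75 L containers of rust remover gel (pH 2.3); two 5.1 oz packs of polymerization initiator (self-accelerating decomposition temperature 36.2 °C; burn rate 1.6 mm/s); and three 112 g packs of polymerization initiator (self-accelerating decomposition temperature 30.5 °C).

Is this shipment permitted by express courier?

No

pH 2.3 meets the Category CR criterion (Corrosive), so the rust remover gel is Category CR.
With self-accelerating decomposition temperature 36.2 °C (≤ 75 °C), the polymerization initiator falls in Category SR.
The polymerization initiator has self-accelerating decomposition temperature 30.5 °C, which is ≤ 75 °C, so it is Category SR (Self-Reactive).
Total Category SR: (two 5.1 oz packs = 289.68 g) + (three 112 g packs = 336 g) = 625.68 g.
That exceeds the Category SR express courier limit of 500 g.
Category CR quantity: two 23.75 L containers = 47.5 L.
47.5 L ≤ 50 L (express courier limit, Category CR) — within limit.
The segregation rule (Category SR with Category LB) does not apply to Category SR with Category CR.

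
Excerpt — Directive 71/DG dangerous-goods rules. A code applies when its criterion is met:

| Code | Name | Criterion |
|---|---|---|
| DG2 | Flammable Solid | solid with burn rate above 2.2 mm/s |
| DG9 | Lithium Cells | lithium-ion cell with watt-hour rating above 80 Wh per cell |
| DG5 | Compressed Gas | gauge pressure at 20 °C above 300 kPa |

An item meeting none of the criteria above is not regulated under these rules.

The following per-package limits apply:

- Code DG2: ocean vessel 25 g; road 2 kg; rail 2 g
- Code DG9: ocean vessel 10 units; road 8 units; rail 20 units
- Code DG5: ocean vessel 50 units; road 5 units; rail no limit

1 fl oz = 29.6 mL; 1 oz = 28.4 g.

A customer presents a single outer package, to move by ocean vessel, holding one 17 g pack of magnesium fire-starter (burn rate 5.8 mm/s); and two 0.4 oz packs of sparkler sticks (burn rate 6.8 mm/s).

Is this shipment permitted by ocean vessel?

Magnesium fire-starter: burn rate 5.8 mm/s > 2.2 mm/s → Code DG2 (Flammable Solid).
The sparkler sticks have burn rate 6.8 mm/s, which is > 2.2 mm/s, so they are Code DG2 (Flammable Solid).
Code DG2 net quantity: 17 g + (two 0.4 oz packs = 22.72 g) = 39.72 g.
39.72 g exceeds the ocean vessel limit of 25 g for Code DG2.

No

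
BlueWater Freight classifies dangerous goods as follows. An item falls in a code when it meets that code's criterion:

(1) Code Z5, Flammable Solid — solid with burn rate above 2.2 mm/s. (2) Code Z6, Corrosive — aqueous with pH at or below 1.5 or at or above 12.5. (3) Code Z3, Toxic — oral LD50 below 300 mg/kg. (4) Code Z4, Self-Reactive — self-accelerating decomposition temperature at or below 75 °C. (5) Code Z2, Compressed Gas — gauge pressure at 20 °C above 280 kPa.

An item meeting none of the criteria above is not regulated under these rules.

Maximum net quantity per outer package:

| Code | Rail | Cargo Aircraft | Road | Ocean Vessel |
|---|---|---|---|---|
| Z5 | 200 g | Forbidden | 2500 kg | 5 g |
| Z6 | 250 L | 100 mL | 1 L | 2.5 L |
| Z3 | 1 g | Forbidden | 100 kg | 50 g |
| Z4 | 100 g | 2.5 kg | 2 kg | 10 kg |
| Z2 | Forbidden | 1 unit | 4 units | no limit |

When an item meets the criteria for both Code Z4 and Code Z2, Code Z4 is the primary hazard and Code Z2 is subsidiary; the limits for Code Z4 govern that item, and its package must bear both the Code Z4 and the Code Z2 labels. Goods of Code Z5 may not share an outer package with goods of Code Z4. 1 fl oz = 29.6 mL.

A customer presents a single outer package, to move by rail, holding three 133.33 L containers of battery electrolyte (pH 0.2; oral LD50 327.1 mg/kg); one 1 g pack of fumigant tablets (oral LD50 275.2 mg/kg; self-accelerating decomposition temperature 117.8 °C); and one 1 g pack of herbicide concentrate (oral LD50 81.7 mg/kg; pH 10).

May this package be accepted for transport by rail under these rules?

pH 0.2 meets the Code Z6 criterion (Corrosive), so the battery electrolyte is Code Z6.
With oral LD50 275.2 mg/kg (< 300 mg/kg), the fumigant tablets fall in Code Z3.
With oral LD50 81.7 mg/kg (< 300 mg/kg), the herbicide concentrate falls in Code Z3.
Code Z6 quantity: three 133.33 L containers = 399.99 L.
399.99 L exceeds the rail limit of 250 L for Code Z6.
Code Z3 net quantity: 1 g + 1 g = 2 g.
2 g exceeds the rail limit of 1 g for Code Z3.
The segregation rule (Code Z5 with Code Z4) does not apply to Code Z6 with Code Z3.

No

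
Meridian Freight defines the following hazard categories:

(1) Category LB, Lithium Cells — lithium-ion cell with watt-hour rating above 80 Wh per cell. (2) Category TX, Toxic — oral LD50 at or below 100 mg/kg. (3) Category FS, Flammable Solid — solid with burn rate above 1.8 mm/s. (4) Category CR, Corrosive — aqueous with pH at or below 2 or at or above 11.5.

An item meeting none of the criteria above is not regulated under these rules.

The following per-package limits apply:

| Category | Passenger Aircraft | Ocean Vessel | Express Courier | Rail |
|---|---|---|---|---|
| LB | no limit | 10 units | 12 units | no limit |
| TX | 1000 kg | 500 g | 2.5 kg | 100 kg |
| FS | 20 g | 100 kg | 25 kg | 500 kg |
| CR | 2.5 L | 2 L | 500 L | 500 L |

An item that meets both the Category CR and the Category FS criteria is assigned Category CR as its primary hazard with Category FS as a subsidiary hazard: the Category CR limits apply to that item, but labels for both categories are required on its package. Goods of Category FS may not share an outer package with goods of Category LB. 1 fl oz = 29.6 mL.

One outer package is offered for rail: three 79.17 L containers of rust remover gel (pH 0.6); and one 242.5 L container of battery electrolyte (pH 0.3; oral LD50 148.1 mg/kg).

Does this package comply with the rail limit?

Yes

With pH 0.6 (≤ 2), the rust remover gel falls in Category CR.
pH 0.3 meets the Category CR criterion (Corrosive), so the battery electrolyte is Category CR.
Total Category CR: (three 79.17 L containers = 237.51 L) + 242.5 L = 480.01 L.
That is within the Category CR rail limit of 500 L.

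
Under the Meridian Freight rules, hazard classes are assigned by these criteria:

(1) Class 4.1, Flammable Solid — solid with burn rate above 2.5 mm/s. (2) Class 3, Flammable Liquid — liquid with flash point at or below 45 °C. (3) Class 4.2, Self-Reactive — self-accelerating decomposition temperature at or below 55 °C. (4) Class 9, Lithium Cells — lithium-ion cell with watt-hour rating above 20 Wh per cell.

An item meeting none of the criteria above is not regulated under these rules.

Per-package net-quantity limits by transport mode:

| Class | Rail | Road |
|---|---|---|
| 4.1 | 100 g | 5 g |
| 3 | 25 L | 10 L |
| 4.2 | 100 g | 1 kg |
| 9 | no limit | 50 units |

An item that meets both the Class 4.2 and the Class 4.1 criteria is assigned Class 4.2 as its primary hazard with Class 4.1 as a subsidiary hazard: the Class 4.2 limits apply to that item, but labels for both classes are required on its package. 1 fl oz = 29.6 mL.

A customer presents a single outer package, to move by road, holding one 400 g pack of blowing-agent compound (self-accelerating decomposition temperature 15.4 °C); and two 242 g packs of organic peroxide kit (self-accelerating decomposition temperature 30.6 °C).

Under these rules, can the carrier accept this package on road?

Yes

Self-accelerating decomposition temperature 15.4 °C meets the Class 4.2 criterion (Self-Reactive), so the blowing-agent compound is Class 4.2.
With self-accelerating decomposition temperature 30.6 °C (≤ 55 °C), the organic peroxide kit falls in Class 4.2.
Class 4.2 net quantity: 400 g + (two 242 g packs = 484 g) = 884 g.
884 g ≤ 1 kg (road limit, Class 4.2) — within limit.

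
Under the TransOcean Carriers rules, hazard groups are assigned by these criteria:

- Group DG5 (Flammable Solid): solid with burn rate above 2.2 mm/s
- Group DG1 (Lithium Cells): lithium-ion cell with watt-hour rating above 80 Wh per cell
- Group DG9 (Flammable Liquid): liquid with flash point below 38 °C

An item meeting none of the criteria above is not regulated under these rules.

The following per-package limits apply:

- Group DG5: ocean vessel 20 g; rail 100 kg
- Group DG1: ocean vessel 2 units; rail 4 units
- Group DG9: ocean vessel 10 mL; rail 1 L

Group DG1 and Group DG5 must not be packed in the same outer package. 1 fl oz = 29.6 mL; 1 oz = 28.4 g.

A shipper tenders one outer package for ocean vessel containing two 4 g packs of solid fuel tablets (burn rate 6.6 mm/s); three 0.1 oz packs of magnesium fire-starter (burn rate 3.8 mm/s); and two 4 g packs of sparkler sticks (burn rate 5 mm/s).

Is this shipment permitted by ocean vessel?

Solid fuel tablets: burn rate 6.6 mm/s > 2.2 mm/s → Group DG5 (Flammable Solid).
The magnesium fire-starter has burn rate 3.8 mm/s, which is > 2.2 mm/s, so it is Group DG5 (Flammable Solid).
The sparkler sticks have burn rate 5 mm/s, which is > 2.2 mm/s, so they are Group DG5 (Flammable Solid).
Total Group DG5: (two 4 g packs = 8 g) + (three 0.1 oz packs = 8.52 g) + (two 4 g packs = 8 g) = 24.52 g.
24.52 g exceeds the ocean vessel limit of 20 g for Group DG5.

No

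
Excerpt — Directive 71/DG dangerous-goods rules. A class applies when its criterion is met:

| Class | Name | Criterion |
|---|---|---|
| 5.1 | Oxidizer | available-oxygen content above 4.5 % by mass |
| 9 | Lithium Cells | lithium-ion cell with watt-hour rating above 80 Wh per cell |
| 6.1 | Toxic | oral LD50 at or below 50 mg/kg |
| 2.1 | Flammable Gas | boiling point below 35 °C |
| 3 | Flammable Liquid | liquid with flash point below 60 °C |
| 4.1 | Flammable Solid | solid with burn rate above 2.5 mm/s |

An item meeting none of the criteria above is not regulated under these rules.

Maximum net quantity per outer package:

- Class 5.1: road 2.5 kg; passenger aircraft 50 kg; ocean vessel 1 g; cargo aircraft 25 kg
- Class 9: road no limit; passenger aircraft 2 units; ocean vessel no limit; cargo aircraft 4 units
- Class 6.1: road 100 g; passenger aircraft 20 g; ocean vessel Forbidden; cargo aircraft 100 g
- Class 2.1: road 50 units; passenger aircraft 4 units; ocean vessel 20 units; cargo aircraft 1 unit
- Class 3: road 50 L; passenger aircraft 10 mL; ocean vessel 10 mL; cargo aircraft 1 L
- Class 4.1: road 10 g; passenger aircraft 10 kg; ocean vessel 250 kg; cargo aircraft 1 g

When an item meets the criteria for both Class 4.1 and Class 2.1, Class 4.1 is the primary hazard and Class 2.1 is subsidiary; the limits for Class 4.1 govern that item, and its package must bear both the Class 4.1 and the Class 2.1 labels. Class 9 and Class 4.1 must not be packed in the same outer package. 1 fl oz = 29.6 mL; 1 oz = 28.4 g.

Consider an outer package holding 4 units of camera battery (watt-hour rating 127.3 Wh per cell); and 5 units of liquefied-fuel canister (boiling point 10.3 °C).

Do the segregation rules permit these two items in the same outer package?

With watt-hour rating 127.3 Wh per cell (> 80 Wh per cell), the camera battery falls in Class 9.
With boiling point 10.3 °C (< 35 °C), the liquefied-fuel canister falls in Class 2.1.
No segregation rule bars Class 9 with Class 2.1.

Yes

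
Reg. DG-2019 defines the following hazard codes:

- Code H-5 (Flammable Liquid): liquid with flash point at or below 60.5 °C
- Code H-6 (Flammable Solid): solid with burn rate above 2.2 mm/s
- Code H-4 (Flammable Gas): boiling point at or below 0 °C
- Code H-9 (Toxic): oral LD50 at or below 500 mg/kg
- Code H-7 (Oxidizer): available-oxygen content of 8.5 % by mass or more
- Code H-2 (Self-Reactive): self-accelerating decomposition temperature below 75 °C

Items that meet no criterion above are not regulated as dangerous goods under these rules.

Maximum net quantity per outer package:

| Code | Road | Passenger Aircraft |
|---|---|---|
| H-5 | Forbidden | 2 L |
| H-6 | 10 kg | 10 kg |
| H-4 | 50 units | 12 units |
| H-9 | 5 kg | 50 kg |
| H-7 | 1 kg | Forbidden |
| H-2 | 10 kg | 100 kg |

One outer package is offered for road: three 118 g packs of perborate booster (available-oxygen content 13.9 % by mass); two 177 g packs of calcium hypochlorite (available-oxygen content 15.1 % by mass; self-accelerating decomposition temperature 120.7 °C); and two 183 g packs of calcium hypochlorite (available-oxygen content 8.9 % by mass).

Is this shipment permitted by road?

Perborate booster: available-oxygen content 13.9 % by mass ≥ 8.5 % by mass → Code H-7 (Oxidizer).
With available-oxygen content 15.1 % by mass (≥ 8.5 % by mass), the calcium hypochlorite falls in Code H-7.
Available-oxygen content 8.9 % by mass meets the Code H-7 criterion (Oxidizer), so the calcium hypochlorite is Code H-7.
Code H-7 net quantity: (three 118 g packs = 354 g) + (two 177 g packs = 354 g) + (two 183 g packs = 366 g) = 1.074 kg.
1.074 kg exceeds the road limit of 1 kg for Code H-7.

No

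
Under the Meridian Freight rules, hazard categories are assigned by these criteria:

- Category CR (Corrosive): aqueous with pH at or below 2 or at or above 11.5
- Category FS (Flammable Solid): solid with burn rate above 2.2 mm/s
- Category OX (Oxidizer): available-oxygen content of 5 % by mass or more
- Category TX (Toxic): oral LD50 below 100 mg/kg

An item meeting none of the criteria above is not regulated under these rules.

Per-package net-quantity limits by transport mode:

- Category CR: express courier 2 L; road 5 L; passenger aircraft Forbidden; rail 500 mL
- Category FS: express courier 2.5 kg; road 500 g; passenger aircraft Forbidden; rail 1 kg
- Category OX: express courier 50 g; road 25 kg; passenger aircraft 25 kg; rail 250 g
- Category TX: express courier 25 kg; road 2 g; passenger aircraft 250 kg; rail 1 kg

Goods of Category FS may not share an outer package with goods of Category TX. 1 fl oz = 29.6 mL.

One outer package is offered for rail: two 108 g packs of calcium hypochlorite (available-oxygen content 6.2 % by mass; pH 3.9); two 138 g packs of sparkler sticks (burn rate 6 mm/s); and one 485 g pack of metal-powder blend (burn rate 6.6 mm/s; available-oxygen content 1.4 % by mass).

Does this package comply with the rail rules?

Yes

Available-oxygen content 6.2 % by mass meets the Category OX criterion (Oxidizer), so the calcium hypochlorite is Category OX.
The sparkler sticks have burn rate 6 mm/s, which is > 2.2 mm/s, so they are Category FS (Flammable Solid).
The metal-powder blend has burn rate 6.6 mm/s, which is > 2.2 mm/s, so it is Category FS (Flammable Solid).
Total Category FS: (two 138 g packs = 276 g) + 485 g = 761 g.
That is within the Category FS rail limit of 1 kg.
Category OX quantity: two 108 g packs = 216 g.
216 g is within the rail limit of 250 g for Category OX.
The segregation rule (Category FS with Category TX) does not apply to Category FS with Category OX.
Every hazard category is within its rail limit and no segregation rule is violated.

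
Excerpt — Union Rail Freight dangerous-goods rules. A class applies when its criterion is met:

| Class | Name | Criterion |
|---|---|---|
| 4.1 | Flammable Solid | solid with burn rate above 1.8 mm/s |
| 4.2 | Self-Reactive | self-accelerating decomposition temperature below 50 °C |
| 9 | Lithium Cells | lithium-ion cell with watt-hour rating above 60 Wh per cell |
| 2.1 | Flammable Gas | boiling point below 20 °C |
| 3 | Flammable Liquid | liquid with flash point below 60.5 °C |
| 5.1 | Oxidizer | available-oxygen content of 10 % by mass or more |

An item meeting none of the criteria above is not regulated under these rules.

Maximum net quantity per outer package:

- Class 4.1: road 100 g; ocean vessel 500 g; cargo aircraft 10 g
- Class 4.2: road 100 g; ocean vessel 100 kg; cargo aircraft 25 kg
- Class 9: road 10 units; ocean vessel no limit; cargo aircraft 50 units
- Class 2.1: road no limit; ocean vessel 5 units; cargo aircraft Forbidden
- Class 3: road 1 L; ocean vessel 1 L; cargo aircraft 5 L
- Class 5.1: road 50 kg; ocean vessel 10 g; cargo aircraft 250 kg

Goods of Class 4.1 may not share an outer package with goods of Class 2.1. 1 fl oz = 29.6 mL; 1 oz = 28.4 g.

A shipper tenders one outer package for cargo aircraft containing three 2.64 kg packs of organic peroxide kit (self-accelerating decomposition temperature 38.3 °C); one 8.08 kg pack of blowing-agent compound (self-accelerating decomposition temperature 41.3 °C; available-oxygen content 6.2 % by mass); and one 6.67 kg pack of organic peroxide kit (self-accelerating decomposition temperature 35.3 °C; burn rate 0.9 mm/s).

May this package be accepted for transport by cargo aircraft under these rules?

Organic peroxide kit: self-accelerating decomposition temperature 38.3 °C < 50 °C → Class 4.2 (Self-Reactive).
The blowing-agent compound has self-accelerating decomposition temperature 41.3 °C, which is < 50 °C, so it is Class 4.2 (Self-Reactive).
Organic peroxide kit: self-accelerating decomposition temperature 35.3 °C < 50 °C → Class 4.2 (Self-Reactive).
Class 4.2 net quantity: (three 2.64 kg packs = 7.92 kg) + 8.08 kg + 6.67 kg = 22.67 kg.
That is within the Class 4.2 cargo aircraft limit of 25 kg.

Yes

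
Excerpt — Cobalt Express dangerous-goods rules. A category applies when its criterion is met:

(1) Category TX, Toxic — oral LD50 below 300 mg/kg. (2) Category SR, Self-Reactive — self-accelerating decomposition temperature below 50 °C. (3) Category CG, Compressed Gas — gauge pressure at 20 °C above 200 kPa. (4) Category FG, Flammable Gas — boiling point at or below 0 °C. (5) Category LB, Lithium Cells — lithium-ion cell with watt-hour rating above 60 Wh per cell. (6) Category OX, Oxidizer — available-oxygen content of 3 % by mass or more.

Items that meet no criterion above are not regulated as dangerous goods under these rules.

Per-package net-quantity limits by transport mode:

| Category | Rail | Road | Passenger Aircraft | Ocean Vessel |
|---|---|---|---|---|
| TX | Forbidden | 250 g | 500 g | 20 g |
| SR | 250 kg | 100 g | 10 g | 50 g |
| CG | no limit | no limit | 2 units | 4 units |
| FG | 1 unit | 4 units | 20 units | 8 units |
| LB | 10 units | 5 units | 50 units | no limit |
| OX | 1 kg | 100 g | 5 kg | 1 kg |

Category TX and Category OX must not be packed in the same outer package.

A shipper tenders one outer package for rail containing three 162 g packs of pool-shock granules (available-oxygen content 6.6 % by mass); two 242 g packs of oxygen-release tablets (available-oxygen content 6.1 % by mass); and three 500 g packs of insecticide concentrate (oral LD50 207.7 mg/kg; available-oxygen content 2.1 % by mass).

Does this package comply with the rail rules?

With available-oxygen content 6.6 % by mass (≥ 3 % by mass), the pool-shock granules fall in Category OX.
Available-oxygen content 6.1 % by mass meets the Category OX criterion (Oxidizer), so the oxygen-release tablets are Category OX.
Oral LD50 207.7 mg/kg meets the Category TX criterion (Toxic), so the insecticide concentrate is Category TX.
Category TX quantity: three 500 g packs = 1.5 kg.
By rail, Category TX is Forbidden regardless of quantity.
Category OX net quantity: (three 162 g packs = 486 g) + (two 242 g packs = 484 g) = 970 g.
970 g is within the rail limit of 1 kg for Category OX.
Category TX and Category OX may not share an outer package.

No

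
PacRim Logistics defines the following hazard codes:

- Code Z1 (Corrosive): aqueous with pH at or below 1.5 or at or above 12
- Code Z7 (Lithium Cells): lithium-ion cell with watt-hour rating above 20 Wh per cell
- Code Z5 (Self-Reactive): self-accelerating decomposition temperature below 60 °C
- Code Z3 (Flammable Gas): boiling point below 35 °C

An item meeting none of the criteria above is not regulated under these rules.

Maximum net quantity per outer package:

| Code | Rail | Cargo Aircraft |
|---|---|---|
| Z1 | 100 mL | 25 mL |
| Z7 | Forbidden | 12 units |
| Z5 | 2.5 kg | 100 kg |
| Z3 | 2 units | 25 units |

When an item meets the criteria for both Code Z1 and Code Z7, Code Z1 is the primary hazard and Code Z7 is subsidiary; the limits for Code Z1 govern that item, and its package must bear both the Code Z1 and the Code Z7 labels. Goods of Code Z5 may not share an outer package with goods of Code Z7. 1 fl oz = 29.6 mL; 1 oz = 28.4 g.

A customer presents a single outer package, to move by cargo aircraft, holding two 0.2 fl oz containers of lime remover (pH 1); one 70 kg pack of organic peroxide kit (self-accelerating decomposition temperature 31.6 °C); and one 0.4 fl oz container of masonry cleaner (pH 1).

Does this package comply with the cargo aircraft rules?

With pH 1 (≤ 1.5), the lime remover falls in Code Z1.
Organic peroxide kit: self-accelerating decomposition temperature 31.6 °C < 60 °C → Code Z5 (Self-Reactive).
Masonry cleaner: pH 1 ≤ 1.5 → Code Z1 (Corrosive).
Code Z5 quantity: 70 kg.
That is within the Code Z5 cargo aircraft limit of 100 kg.
Code Z1 net quantity: (two 0.2 fl oz containers = 11.84 mL) + (one 0.4 fl oz container = 11.84 mL) = 23.68 mL.
23.68 mL ≤ 25 mL (cargo aircraft limit, Code Z1) — within limit.
The segregation rule (Code Z5 with Code Z7) does not apply to Code Z5 with Code Z1.
Every hazard code is within its cargo aircraft limit and no segregation rule is violated.

Yes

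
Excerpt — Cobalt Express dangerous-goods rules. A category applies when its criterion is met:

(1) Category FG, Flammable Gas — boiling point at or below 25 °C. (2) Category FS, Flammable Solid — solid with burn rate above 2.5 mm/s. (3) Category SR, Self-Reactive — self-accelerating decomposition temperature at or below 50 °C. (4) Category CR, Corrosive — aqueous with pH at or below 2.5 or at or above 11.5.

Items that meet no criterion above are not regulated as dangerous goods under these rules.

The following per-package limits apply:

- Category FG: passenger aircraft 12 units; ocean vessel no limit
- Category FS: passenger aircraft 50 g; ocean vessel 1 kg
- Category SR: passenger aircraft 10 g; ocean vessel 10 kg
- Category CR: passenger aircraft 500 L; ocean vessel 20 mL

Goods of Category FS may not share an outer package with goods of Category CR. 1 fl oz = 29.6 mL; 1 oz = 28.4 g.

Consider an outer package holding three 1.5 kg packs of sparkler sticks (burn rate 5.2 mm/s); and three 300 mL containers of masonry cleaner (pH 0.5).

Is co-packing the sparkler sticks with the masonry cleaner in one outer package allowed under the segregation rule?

No

The sparkler sticks have burn rate 5.2 mm/s, which is > 2.5 mm/s, so they are Category FS (Flammable Solid).
pH 0.5 meets the Category CR criterion (Corrosive), so the masonry cleaner is Category CR.
Category FS and Category CR may not share an outer package.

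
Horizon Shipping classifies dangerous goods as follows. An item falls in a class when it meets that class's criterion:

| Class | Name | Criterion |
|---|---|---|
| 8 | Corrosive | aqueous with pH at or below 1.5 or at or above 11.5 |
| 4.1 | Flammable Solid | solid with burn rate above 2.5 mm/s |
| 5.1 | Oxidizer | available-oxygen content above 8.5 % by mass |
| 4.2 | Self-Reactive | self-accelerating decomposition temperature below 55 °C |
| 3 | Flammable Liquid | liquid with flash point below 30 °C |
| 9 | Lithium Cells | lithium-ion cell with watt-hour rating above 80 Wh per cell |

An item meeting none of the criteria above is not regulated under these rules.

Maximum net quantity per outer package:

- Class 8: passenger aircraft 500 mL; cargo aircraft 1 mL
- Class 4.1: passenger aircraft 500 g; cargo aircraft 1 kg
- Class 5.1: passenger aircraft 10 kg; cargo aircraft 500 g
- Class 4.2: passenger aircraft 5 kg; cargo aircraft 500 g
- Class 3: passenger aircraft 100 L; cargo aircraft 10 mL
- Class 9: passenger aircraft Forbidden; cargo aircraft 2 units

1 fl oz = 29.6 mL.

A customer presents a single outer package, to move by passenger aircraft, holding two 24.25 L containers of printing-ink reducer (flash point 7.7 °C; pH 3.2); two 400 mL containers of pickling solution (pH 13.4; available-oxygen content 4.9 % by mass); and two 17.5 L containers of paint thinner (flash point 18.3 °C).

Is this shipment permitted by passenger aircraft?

Flash point 7.7 °C meets the Class 3 criterion (Flammable Liquid), so the printing-ink reducer is Class 3.
Pickling solution: pH 13.4 ≥ 11.5 → Class 8 (Corrosive).
With flash point 18.3 °C (< 30 °C), the paint thinner falls in Class 3.
Class 3 net quantity: (two 24.25 L containers = 48.5 L) + (two 17.5 L containers = 35 L) = 83.5 L.
83.5 L ≤ 100 L (passenger aircraft limit, Class 3) — within limit.
Class 8 quantity: two 400 mL containers = 800 mL.
That exceeds the Class 8 passenger aircraft limit of 500 mL.

No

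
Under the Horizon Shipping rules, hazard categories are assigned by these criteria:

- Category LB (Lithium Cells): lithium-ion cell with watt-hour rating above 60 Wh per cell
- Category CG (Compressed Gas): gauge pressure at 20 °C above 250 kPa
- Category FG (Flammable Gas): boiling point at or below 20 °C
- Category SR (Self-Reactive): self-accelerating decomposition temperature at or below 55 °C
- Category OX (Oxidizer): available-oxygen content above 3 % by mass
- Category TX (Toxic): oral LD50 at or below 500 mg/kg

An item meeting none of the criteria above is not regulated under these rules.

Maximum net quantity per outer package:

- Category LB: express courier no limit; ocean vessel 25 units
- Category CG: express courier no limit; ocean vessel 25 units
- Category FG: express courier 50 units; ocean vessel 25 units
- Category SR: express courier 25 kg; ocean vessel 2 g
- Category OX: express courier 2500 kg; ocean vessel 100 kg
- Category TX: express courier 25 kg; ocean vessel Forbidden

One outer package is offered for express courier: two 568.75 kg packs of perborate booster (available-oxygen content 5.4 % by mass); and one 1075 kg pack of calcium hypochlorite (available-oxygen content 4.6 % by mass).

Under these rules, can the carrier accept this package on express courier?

Perborate booster: available-oxygen content 5.4 % by mass > 3 % by mass → Category OX (Oxidizer).
Calcium hypochlorite: available-oxygen content 4.6 % by mass > 3 % by mass → Category OX (Oxidizer).
Total Category OX: (two 568.75 kg packs = 1137.5 kg) + 1075 kg = 2212.5 kg.
2212.5 kg ≤ 2500 kg (express courier limit, Category OX) — within limit.

Yes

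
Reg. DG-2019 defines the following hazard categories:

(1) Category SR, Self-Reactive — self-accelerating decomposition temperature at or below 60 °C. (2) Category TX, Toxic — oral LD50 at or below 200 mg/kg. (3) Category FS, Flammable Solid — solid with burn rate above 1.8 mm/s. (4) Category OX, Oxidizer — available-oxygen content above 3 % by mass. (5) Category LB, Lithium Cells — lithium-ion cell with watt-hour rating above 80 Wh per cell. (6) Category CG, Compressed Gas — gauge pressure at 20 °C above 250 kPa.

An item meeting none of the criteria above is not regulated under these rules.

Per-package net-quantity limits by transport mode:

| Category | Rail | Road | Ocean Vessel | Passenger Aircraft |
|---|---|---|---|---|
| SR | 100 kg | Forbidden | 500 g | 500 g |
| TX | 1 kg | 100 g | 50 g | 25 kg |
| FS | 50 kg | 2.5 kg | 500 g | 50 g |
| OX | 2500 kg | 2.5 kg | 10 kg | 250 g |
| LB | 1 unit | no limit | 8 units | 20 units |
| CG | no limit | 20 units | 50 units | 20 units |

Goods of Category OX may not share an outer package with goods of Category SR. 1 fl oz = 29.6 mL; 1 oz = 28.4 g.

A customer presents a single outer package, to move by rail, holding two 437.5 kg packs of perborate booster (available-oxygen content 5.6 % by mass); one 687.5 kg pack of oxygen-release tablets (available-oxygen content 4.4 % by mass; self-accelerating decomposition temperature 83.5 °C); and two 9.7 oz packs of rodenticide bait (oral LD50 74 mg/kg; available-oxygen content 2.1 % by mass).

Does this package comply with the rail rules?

Yes

Perborate booster: available-oxygen content 5.6 % by mass > 3 % by mass → Category OX (Oxidizer).
Available-oxygen content 4.4 % by mass meets the Category OX criterion (Oxidizer), so the oxygen-release tablets are Category OX.
Rodenticide bait: oral LD50 74 mg/kg ≤ 200 mg/kg → Category TX (Toxic).
Category OX net quantity: (two 437.5 kg packs = 875 kg) + 687.5 kg = 1562.5 kg.
1562.5 kg ≤ 2500 kg (rail limit, Category OX) — within limit.
Category TX quantity: two 9.7 oz packs = 550.96 g.
That is within the Category TX rail limit of 1 kg.
The segregation rule (Category OX with Category SR) does not apply to Category OX with Category TX.
Every hazard category is within its rail limit and no segregation rule is violated.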